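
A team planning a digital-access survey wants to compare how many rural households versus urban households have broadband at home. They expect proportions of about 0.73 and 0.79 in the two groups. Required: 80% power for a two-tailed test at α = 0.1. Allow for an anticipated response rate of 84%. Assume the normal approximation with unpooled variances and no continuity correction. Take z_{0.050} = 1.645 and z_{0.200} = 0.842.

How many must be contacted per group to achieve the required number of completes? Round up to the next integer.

n = (z_{α/2} + z_β)² · [p₁(1−p₁) + p₂(1−p₂)] / (p₁ − p₂)²
  = (1.645 + 0.842)² · (0.73·0.27 + 0.79·0.21) / (-0.06)²
  = (2.487)² · (0.1971 + 0.1659) / 0.0036
  = 6.1852 · 0.3630 / 0.0036
  = 623.67
Adjust for 84% response: 623.67 / 0.84 = 742.47.
Round up → n = 743 per group.

n = 743 per group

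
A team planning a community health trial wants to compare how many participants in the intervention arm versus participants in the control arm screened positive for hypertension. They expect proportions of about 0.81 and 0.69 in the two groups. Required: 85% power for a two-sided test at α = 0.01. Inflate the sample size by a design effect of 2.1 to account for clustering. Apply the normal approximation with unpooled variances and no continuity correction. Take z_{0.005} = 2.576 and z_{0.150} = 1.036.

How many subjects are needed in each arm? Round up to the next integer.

n = (z_{α/2} + z_β)² · [p₁(1−p₁) + p₂(1−p₂)] / (p₁ − p₂)²
  = (2.576 + 1.036)² · (0.81·0.19 + 0.69·0.31) / (0.12)²
  = (3.612)² · (0.1539 + 0.2139) / 0.0144
  = 13.0465 · 0.3678 / 0.0144
  = 333.23
Design effect: 2.1 × 333.23 = 699.78.
Round up → n = 700 per group.

n = 700 per group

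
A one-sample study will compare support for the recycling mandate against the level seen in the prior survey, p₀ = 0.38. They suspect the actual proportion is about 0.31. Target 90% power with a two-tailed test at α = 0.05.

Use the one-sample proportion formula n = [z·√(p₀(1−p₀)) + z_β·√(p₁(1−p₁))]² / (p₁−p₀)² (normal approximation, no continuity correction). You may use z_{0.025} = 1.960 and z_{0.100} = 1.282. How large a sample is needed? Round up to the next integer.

n = 487

n = [z_{α/2}·√(p₀q₀) + z_β·√(p₁q₁)]² / (p₁ − p₀)²
  = [1.960·√(0.38·0.62) + 1.282·√(0.31·0.69)]² / (-0.07)²
  = [1.960·0.4854 + 1.282·0.4625]² / 0.0049
  = [1.5443]² / 0.0049
  = 486.69
Round up → n = 487.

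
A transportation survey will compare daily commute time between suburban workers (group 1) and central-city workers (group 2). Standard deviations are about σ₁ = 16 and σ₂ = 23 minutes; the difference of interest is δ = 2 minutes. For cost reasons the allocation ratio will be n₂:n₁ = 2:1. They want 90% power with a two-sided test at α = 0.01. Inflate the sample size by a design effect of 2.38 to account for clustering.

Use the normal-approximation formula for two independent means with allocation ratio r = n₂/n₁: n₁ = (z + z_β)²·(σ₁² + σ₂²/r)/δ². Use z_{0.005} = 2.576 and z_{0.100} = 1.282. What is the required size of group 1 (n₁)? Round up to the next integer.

n₁ = 4610

n₁ = (z_{α/2} + z_β)² · (σ₁² + σ₂²/r) / δ²
   = (2.576 + 1.282)² · (16² + 23²/2) / 2²
   = 14.8842 · (256 + 264.5) / 4
   = 14.8842 · 520.5 / 4
   = 1936.80
Design effect: 2.38 × 1936.80 = 4609.59.
Round up → n₁ = 4610; n₂ = r·n₁ = 2 × 4610 = 9220.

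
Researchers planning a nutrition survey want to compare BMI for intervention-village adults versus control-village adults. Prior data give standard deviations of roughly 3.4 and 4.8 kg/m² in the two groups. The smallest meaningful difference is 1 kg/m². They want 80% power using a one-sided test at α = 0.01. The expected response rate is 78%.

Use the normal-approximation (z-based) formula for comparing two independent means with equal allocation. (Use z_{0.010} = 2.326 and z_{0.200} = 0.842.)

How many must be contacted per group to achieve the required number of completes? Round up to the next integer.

n = 446 per group

n = (z_α + z_β)² · (σ₁² + σ₂²) / δ²
  = (2.326 + 0.842)² · (3.4² + 4.8² = 34.6) / 1²
  = 10.0362 · 34.6 / 1
  = 347.25
Adjust for 78% response: 347.25 / 0.78 = 445.20.
Round up → n = 446 per group.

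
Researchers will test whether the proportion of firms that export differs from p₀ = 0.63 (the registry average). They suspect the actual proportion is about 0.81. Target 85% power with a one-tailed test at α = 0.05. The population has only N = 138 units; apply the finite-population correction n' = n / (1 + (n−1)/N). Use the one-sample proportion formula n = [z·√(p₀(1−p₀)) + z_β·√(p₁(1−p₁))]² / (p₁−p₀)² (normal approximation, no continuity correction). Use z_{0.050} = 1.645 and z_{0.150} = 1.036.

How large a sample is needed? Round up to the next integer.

n = 34

n = [z_α·√(p₀q₀) + z_β·√(p₁q₁)]² / (p₁ − p₀)²
  = [1.645·√(0.63·0.37) + 1.036·√(0.81·0.19)]² / (0.18)²
  = [1.645·0.4828 + 1.036·0.3923]² / 0.0324
  = [1.2006]² / 0.0324
  = 44.49
Finite-population correction (N = 138): 44.49 / (1 + (44.49 − 1)/138) = 33.83.
Round up → n = 34.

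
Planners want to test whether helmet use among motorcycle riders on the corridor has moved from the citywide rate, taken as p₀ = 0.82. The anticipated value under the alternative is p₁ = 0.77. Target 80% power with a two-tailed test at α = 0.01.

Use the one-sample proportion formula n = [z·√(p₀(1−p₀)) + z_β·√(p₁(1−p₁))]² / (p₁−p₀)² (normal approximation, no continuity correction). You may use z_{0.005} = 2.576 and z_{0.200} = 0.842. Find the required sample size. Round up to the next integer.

n = [z_{α/2}·√(p₀q₀) + z_β·√(p₁q₁)]² / (p₁ − p₀)²
  = [2.576·√(0.82·0.18) + 0.842·√(0.77·0.23)]² / (-0.05)²
  = [2.576·0.3842 + 0.842·0.4208]² / 0.0025
  = [1.3440]² / 0.0025
  = 722.54
Round up → n = 723.

n = 723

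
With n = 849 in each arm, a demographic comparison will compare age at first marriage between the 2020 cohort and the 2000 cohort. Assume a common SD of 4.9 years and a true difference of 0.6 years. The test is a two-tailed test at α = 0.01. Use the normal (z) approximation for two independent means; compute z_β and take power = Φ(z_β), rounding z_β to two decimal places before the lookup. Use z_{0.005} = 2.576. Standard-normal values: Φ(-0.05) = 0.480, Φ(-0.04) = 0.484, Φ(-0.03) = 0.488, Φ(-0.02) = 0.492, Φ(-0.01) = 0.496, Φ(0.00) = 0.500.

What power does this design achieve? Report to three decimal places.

Power ≈ 0.480

z_β = δ·√(n/(σ₁²+σ₂²)) − z_{α/2}
    = 0.6 · √(849/48.02) − 2.576
    = 0.6 · 4.20478 − 2.576
    = 2.5229 − 2.576 = -0.0531 → -0.05
Power = Φ(-0.05) = 0.480.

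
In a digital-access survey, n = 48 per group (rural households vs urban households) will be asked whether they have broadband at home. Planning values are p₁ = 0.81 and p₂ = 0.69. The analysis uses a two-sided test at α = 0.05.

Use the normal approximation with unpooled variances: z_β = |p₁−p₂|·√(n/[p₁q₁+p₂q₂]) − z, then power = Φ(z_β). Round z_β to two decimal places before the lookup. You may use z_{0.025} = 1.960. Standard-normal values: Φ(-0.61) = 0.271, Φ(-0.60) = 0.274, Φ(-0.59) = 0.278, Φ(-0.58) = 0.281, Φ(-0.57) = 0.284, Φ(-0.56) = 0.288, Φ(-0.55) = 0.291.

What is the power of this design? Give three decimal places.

Power ≈ 0.278

z_β = |p₁−p₂|·√(n/[p₁q₁+p₂q₂]) − z_{α/2}
    = 0.12 · √(48/0.3678) − 1.960
    = 0.12 · 11.4239 − 1.960
    = 1.3709 − 1.960 = -0.5891 → -0.59
Power = Φ(-0.59) = 0.278.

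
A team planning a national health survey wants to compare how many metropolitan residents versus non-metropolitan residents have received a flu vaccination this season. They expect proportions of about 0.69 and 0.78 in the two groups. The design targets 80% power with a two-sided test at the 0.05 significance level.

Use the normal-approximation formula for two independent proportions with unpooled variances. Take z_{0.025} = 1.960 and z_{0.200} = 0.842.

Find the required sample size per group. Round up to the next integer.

n = (z_{α/2} + z_β)² · [p₁(1−p₁) + p₂(1−p₂)] / (p₁ − p₂)²
  = (1.960 + 0.842)² · (0.69·0.31 + 0.78·0.22) / (-0.09)²
  = (2.802)² · (0.2139 + 0.1716) / 0.0081
  = 7.8512 · 0.3855 / 0.0081
  = 373.66
Round up → n = 374 per group.

n = 374 per group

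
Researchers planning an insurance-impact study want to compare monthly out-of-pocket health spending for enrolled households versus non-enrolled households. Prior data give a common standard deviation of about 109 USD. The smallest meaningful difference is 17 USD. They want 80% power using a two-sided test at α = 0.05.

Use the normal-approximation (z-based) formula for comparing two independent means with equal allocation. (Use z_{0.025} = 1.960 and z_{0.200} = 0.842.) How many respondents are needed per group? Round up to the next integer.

n = 646 per group

n = (z_{α/2} + z_β)² · (σ₁² + σ₂²) / δ²
  = (1.960 + 0.842)² · (2·109² = 23762) / 17²
  = 7.8512 · 23762 / 289
  = 645.54
Round up → n = 646 per group.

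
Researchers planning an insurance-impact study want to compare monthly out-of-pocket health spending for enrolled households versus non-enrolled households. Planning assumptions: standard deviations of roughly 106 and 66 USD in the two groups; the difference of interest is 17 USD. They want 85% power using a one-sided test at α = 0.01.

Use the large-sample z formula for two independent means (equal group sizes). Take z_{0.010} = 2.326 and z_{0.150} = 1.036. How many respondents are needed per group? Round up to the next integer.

n = (z_α + z_β)² · (σ₁² + σ₂²) / δ²
  = (2.326 + 1.036)² · (106² + 66² = 15592) / 17²
  = 11.3030 · 15592 / 289
  = 609.82
Round up → n = 610 per group.

n = 610 per group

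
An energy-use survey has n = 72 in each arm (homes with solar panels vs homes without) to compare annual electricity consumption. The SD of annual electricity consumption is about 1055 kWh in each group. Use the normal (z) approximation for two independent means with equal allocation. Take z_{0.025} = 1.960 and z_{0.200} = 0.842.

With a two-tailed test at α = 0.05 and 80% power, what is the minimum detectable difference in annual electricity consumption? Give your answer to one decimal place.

Minimum detectable difference ≈ 492.7 kWh

δ = (z_{α/2} + z_β) · √((σ₁²+σ₂²)/n)
  = (1.960 + 0.842) · √(2226050/72)
  = 2.802 · √30917.4
  = 2.802 · 175.8333
  = 492.6850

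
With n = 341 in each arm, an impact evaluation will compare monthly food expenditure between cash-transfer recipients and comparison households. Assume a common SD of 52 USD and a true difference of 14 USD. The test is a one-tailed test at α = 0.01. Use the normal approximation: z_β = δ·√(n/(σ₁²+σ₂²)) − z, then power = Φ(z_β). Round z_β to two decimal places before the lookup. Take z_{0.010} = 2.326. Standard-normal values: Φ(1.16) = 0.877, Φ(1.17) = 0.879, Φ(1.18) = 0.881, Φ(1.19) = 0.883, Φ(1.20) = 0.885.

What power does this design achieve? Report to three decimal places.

Power ≈ 0.883

z_β = δ·√(n/(σ₁²+σ₂²)) − z_α
    = 14 · √(341/5408) − 2.326
    = 14 · 0.25111 − 2.326
    = 3.5155 − 2.326 = 1.1895 → 1.19
Power = Φ(1.19) = 0.883.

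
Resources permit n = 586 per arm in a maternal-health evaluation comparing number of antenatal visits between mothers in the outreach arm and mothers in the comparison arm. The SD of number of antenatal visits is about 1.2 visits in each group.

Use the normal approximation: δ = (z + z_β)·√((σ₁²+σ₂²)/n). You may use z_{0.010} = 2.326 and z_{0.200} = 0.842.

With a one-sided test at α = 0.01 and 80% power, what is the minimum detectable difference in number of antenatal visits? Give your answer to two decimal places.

δ = (z_α + z_β) · √((σ₁²+σ₂²)/n)
  = (2.326 + 0.842) · √(2.88/586)
  = 3.168 · √0.00491
  = 3.168 · 0.0701
  = 0.2221

Minimum detectable difference ≈ 0.22 visits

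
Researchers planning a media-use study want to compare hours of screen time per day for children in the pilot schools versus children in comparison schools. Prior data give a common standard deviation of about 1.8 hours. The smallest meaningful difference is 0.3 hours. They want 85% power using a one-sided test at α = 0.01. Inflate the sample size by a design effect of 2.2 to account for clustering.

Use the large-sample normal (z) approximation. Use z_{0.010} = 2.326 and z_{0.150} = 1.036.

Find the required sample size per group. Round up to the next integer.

n = 1791 per group

n = (z_α + z_β)² · (σ₁² + σ₂²) / δ²
  = (2.326 + 1.036)² · (2·1.8² = 6.48) / 0.3²
  = 11.3030 · 6.48 / 0.09
  = 813.82
Design effect: 2.2 × 813.82 = 1790.40.
Round up → n = 1791 per group.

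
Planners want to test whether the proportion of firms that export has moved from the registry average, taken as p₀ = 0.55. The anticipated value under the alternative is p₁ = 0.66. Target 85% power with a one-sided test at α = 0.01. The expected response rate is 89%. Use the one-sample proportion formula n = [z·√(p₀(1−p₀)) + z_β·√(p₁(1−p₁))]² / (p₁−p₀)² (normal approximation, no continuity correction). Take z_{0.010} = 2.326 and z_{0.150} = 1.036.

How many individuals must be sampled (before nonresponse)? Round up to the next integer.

n = 253

n = [z_α·√(p₀q₀) + z_β·√(p₁q₁)]² / (p₁ − p₀)²
  = [2.326·√(0.55·0.45) + 1.036·√(0.66·0.34)]² / (0.11)²
  = [2.326·0.4975 + 1.036·0.4737]² / 0.0121
  = [1.6479]² / 0.0121
  = 224.44
Adjust for 89% response: 224.44 / 0.89 = 252.18.
Round up → n = 253.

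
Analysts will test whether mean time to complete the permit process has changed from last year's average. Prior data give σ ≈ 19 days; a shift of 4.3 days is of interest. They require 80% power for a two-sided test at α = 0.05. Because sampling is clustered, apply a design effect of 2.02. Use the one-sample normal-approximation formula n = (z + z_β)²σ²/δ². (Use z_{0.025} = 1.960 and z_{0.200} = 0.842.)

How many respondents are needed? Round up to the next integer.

n = (z_{α/2} + z_β)² · σ² / δ²
  = (1.960 + 0.842)² · 19² / 4.3²
  = 7.8512 · 361 / 18.49
  = 153.29
Design effect: 2.02 × 153.29 = 309.64.
Round up → n = 310.

n = 310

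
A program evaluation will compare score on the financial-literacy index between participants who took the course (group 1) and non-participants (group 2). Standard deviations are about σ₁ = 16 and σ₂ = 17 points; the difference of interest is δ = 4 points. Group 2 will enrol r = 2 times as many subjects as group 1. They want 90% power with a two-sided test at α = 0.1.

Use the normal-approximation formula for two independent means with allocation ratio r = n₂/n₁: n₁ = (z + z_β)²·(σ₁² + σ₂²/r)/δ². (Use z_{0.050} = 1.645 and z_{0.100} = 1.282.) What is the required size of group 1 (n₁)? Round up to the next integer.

n₁ = (z_{α/2} + z_β)² · (σ₁² + σ₂²/r) / δ²
   = (1.645 + 1.282)² · (16² + 17²/2) / 4²
   = 8.5673 · (256 + 144.5) / 16
   = 8.5673 · 400.5 / 16
   = 214.45
Round up → n₁ = 215; n₂ = r·n₁ = 2 × 215 = 430.

n₁ = 215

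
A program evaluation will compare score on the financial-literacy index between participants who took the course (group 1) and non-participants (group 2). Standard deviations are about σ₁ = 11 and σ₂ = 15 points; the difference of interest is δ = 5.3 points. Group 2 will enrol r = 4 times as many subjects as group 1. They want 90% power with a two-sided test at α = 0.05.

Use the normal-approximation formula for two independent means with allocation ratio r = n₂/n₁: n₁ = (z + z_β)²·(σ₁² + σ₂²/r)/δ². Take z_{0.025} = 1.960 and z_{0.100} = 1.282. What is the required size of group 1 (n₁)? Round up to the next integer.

n₁ = 67

n₁ = (z_{α/2} + z_β)² · (σ₁² + σ₂²/r) / δ²
   = (1.960 + 1.282)² · (11² + 15²/4) / 5.3²
   = 10.5106 · (121 + 56.25) / 28.09
   = 10.5106 · 177.25 / 28.09
   = 66.32
Round up → n₁ = 67; n₂ = r·n₁ = 4 × 67 = 268.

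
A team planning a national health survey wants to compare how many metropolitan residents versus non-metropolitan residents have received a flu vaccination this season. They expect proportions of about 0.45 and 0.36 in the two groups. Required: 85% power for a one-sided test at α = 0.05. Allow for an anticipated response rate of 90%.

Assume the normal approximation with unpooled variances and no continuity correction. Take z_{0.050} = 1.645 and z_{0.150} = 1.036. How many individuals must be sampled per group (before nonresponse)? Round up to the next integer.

n = (z_α + z_β)² · [p₁(1−p₁) + p₂(1−p₂)] / (p₁ − p₂)²
  = (1.645 + 1.036)² · (0.45·0.55 + 0.36·0.64) / (0.09)²
  = (2.681)² · (0.2475 + 0.2304) / 0.0081
  = 7.1878 · 0.4779 / 0.0081
  = 424.08
Adjust for 90% response: 424.08 / 0.90 = 471.20.
Round up → n = 472 per group.

n = 472 per group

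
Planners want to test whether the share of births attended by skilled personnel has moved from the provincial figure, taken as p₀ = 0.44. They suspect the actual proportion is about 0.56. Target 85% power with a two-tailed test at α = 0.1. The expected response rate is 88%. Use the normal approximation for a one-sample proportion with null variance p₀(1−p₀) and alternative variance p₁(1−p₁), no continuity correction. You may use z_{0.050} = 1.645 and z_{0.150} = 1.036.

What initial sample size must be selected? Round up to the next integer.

n = [z_{α/2}·√(p₀q₀) + z_β·√(p₁q₁)]² / (p₁ − p₀)²
  = [1.645·√(0.44·0.56) + 1.036·√(0.56·0.44)]² / (0.12)²
  = [1.645·0.4964 + 1.036·0.4964]² / 0.0144
  = [1.3308]² / 0.0144
  = 122.99
Adjust for 88% response: 122.99 / 0.88 = 139.76.
Round up → n = 140.

n = 140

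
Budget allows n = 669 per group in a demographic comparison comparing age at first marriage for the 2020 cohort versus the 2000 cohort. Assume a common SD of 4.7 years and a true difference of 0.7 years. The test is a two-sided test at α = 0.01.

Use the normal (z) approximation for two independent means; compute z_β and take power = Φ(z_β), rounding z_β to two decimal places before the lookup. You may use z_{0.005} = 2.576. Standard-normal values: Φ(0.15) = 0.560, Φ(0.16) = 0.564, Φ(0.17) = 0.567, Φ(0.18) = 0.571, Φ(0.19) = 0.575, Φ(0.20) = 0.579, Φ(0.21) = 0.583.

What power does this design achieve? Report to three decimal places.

Power ≈ 0.560

z_β = δ·√(n/(σ₁²+σ₂²)) − z_{α/2}
    = 0.7 · √(669/44.18) − 2.576
    = 0.7 · 3.89135 − 2.576
    = 2.7239 − 2.576 = 0.1479 → 0.15
Power = Φ(0.15) = 0.560.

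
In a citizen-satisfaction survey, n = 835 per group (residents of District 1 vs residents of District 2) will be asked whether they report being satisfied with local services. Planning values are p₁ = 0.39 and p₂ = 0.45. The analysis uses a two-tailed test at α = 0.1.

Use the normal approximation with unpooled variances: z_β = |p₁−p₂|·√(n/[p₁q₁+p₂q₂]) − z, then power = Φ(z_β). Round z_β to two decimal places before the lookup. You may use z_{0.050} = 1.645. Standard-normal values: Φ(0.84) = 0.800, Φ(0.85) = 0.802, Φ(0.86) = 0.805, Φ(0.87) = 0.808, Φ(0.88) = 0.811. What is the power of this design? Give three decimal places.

z_β = |p₁−p₂|·√(n/[p₁q₁+p₂q₂]) − z_{α/2}
    = 0.06 · √(835/0.4854) − 1.645
    = 0.06 · 41.4757 − 1.645
    = 2.4885 − 1.645 = 0.8435 → 0.84
Power = Φ(0.84) = 0.800.

Power ≈ 0.800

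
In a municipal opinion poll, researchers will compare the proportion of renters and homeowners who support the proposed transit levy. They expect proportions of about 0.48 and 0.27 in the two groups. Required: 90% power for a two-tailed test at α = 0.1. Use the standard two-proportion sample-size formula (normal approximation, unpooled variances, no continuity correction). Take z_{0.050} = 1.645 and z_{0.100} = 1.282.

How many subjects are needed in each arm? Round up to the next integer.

n = 87 per group

n = (z_{α/2} + z_β)² · [p₁(1−p₁) + p₂(1−p₂)] / (p₁ − p₂)²
  = (1.645 + 1.282)² · (0.48·0.52 + 0.27·0.73) / (0.21)²
  = (2.927)² · (0.2496 + 0.1971) / 0.0441
  = 8.5673 · 0.4467 / 0.0441
  = 86.78
Round up → n = 87 per group.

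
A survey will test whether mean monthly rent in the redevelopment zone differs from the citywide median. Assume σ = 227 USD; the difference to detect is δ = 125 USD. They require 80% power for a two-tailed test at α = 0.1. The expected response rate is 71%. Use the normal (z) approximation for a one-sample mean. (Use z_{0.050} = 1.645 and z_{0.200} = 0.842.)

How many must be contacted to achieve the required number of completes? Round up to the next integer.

n = (z_{α/2} + z_β)² · σ² / δ²
  = (1.645 + 0.842)² · 227² / 125²
  = 6.1852 · 51529 / 15625
  = 20.40
Adjust for 71% response: 20.40 / 0.71 = 28.73.
Round up → n = 29.

n = 29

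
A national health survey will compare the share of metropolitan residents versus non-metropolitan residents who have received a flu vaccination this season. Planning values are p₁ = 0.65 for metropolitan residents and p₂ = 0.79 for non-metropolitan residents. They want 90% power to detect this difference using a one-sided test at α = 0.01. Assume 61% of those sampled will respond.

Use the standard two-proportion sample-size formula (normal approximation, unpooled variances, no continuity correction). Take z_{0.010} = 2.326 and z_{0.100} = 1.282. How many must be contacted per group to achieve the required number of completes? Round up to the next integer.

n = 429 per group

n = (z_α + z_β)² · [p₁(1−p₁) + p₂(1−p₂)] / (p₁ − p₂)²
  = (2.326 + 1.282)² · (0.65·0.35 + 0.79·0.21) / (-0.14)²
  = (3.608)² · (0.2275 + 0.1659) / 0.0196
  = 13.0177 · 0.3934 / 0.0196
  = 261.28
Adjust for 61% response: 261.28 / 0.61 = 428.33.
Round up → n = 429 per group.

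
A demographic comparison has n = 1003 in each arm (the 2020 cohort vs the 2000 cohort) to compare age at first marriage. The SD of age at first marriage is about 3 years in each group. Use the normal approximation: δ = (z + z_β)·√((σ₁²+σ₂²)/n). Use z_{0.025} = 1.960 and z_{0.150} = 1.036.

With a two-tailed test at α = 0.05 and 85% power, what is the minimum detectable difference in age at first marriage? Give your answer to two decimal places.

Minimum detectable difference ≈ 0.40 years

δ = (z_{α/2} + z_β) · √((σ₁²+σ₂²)/n)
  = (1.960 + 1.036) · √(18/1003)
  = 2.996 · √0.01795
  = 2.996 · 0.1340
  = 0.4014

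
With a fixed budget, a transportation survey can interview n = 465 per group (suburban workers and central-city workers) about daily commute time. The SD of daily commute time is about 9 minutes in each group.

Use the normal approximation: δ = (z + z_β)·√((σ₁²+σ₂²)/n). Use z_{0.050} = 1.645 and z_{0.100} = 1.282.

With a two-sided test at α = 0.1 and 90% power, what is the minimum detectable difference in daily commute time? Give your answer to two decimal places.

δ = (z_{α/2} + z_β) · √((σ₁²+σ₂²)/n)
  = (1.645 + 1.282) · √(162/465)
  = 2.927 · √0.34839
  = 2.927 · 0.5902
  = 1.7276

Minimum detectable difference ≈ 1.73 minutes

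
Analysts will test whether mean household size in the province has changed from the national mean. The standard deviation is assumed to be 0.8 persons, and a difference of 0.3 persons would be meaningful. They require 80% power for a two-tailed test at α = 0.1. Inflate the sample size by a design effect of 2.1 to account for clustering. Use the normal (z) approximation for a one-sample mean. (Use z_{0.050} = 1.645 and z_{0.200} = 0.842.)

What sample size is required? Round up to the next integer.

n = 93

n = (z_{α/2} + z_β)² · σ² / δ²
  = (1.645 + 0.842)² · 0.8² / 0.3²
  = 6.1852 · 0.64 / 0.09
  = 43.98
Design effect: 2.1 × 43.98 = 92.37.
Round up → n = 93.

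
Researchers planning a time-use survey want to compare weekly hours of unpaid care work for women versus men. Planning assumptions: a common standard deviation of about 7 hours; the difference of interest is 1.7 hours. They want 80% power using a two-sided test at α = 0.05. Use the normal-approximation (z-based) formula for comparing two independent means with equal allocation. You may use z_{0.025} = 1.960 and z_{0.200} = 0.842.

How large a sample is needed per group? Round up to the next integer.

n = (z_{α/2} + z_β)² · (σ₁² + σ₂²) / δ²
  = (1.960 + 0.842)² · (2·7² = 98) / 1.7²
  = 7.8512 · 98 / 2.89
  = 266.23
Round up → n = 267 per group.

n = 267 per group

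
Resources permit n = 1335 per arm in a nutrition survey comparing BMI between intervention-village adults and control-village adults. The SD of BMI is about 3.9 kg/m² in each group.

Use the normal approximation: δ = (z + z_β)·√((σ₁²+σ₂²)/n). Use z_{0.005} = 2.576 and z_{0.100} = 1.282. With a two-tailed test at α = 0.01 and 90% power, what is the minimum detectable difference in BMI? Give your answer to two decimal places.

δ = (z_{α/2} + z_β) · √((σ₁²+σ₂²)/n)
  = (2.576 + 1.282) · √(30.42/1335)
  = 3.858 · √0.02279
  = 3.858 · 0.1510
  = 0.5824

Minimum detectable difference ≈ 0.58 kg/m²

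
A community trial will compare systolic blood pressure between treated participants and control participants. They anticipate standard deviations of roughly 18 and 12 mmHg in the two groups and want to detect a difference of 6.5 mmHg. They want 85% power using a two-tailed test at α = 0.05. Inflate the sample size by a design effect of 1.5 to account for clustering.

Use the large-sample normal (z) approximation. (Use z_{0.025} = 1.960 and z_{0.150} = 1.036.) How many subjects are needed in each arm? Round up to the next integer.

n = (z_{α/2} + z_β)² · (σ₁² + σ₂²) / δ²
  = (1.960 + 1.036)² · (18² + 12² = 468) / 6.5²
  = 8.9760 · 468 / 42.25
  = 99.43
Design effect: 1.5 × 99.43 = 149.14.
Round up → n = 150 per group.

n = 150 per group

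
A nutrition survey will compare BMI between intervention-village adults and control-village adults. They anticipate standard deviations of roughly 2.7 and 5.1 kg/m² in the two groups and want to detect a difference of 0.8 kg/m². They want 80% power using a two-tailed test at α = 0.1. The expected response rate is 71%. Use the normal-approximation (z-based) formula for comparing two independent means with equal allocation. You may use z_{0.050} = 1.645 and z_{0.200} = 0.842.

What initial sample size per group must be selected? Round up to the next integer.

n = (z_{α/2} + z_β)² · (σ₁² + σ₂²) / δ²
  = (1.645 + 0.842)² · (2.7² + 5.1² = 33.3) / 0.8²
  = 6.1852 · 33.3 / 0.64
  = 321.82
Adjust for 71% response: 321.82 / 0.71 = 453.27.
Round up → n = 454 per group.

n = 454 per group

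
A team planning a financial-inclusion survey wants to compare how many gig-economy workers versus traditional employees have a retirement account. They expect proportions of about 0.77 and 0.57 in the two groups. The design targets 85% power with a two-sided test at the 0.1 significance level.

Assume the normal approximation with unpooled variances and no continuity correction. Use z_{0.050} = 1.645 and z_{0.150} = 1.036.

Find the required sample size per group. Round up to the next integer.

n = 76 per group

n = (z_{α/2} + z_β)² · [p₁(1−p₁) + p₂(1−p₂)] / (p₁ − p₂)²
  = (1.645 + 1.036)² · (0.77·0.23 + 0.57·0.43) / (0.20)²
  = (2.681)² · (0.1771 + 0.2451) / 0.0400
  = 7.1878 · 0.4222 / 0.0400
  = 75.87
Round up → n = 76 per group.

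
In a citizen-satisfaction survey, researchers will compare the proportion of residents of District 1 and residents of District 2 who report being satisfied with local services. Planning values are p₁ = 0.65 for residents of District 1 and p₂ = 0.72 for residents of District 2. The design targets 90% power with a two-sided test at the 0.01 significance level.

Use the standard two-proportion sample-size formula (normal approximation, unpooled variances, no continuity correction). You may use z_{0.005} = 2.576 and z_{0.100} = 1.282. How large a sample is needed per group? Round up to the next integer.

n = 1304 per group

n = (z_{α/2} + z_β)² · [p₁(1−p₁) + p₂(1−p₂)] / (p₁ − p₂)²
  = (2.576 + 1.282)² · (0.65·0.35 + 0.72·0.28) / (-0.07)²
  = (3.858)² · (0.2275 + 0.2016) / 0.0049
  = 14.8842 · 0.4291 / 0.0049
  = 1303.43
Round up → n = 1304 per group.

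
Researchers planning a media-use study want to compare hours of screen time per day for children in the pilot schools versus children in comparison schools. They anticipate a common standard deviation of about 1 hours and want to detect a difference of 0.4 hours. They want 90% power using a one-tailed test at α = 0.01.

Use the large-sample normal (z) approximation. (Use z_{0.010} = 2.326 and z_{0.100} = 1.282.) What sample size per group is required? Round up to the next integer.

n = 163 per group

n = (z_α + z_β)² · (σ₁² + σ₂²) / δ²
  = (2.326 + 1.282)² · (2·1² = 2) / 0.4²
  = 13.0177 · 2 / 0.16
  = 162.72
Round up → n = 163 per group.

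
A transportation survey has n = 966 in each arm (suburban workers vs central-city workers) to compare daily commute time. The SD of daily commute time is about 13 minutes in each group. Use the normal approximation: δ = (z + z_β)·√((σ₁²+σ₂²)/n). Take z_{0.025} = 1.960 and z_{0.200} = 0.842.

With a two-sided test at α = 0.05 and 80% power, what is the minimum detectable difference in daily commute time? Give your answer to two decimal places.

Minimum detectable difference ≈ 1.66 minutes

δ = (z_{α/2} + z_β) · √((σ₁²+σ₂²)/n)
  = (1.960 + 0.842) · √(338/966)
  = 2.802 · √0.3499
  = 2.802 · 0.5915
  = 1.6574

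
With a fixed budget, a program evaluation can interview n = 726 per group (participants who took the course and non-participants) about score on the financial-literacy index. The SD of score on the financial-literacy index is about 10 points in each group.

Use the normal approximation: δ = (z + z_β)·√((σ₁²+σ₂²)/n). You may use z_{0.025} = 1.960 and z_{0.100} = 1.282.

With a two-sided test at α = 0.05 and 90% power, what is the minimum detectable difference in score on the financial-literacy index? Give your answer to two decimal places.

Minimum detectable difference ≈ 1.70 points

δ = (z_{α/2} + z_β) · √((σ₁²+σ₂²)/n)
  = (1.960 + 1.282) · √(200/726)
  = 3.242 · √0.27548
  = 3.242 · 0.5249
  = 1.7016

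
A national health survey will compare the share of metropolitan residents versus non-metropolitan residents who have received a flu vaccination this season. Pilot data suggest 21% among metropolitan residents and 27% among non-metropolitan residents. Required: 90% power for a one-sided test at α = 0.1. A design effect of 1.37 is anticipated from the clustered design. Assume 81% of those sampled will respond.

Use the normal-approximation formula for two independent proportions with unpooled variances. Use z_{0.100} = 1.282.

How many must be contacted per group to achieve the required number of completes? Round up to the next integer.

n = (z_α + z_β)² · [p₁(1−p₁) + p₂(1−p₂)] / (p₁ − p₂)²
  = (1.282 + 1.282)² · (0.21·0.79 + 0.27·0.73) / (-0.06)²
  = (2.564)² · (0.1659 + 0.1971) / 0.0036
  = 6.5741 · 0.3630 / 0.0036
  = 662.89
Design effect: 1.37 × 662.89 = 908.16.
Adjust for 81% response: 908.16 / 0.81 = 1121.18.
Round up → n = 1122 per group.

n = 1122 per group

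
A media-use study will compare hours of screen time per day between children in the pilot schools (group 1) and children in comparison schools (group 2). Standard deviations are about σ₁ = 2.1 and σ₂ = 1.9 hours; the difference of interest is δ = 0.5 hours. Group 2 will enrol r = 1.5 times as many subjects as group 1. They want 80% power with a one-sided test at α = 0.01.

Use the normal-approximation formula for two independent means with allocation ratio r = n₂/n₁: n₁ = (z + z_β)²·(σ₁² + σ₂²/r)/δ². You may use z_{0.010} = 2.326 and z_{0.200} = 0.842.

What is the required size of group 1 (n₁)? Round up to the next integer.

n₁ = 274

n₁ = (z_α + z_β)² · (σ₁² + σ₂²/r) / δ²
   = (2.326 + 0.842)² · (2.1² + 1.9²/1.5) / 0.5²
   = 10.0362 · (4.41 + 2.4067) / 0.25
   = 10.0362 · 6.8167 / 0.25
   = 273.65
Round up → n₁ = 274; n₂ = r·n₁ = 1.5 × 274 = 411.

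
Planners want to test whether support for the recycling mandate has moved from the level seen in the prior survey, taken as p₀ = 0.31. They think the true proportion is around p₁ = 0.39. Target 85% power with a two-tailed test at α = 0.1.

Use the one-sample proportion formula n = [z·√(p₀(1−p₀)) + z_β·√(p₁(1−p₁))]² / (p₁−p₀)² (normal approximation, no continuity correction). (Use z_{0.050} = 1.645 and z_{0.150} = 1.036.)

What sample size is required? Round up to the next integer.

n = 251

n = [z_{α/2}·√(p₀q₀) + z_β·√(p₁q₁)]² / (p₁ − p₀)²
  = [1.645·√(0.31·0.69) + 1.036·√(0.39·0.61)]² / (0.08)²
  = [1.645·0.4625 + 1.036·0.4877]² / 0.0064
  = [1.2661]² / 0.0064
  = 250.47
Round up → n = 251.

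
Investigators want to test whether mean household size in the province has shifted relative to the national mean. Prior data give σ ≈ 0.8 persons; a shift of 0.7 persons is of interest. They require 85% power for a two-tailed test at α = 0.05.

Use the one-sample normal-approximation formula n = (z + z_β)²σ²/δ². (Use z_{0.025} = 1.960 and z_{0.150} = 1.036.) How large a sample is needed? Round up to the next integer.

n = (z_{α/2} + z_β)² · σ² / δ²
  = (1.960 + 1.036)² · 0.8² / 0.7²
  = 8.9760 · 0.64 / 0.49
  = 11.72
Round up → n = 12.

n = 12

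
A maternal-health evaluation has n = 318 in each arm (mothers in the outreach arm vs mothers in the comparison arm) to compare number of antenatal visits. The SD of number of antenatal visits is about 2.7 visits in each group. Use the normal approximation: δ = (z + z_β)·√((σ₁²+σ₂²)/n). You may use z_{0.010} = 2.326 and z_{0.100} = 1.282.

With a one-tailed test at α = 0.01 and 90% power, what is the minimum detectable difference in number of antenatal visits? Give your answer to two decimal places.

Minimum detectable difference ≈ 0.77 visits

δ = (z_α + z_β) · √((σ₁²+σ₂²)/n)
  = (2.326 + 1.282) · √(14.58/318)
  = 3.608 · √0.04585
  = 3.608 · 0.2141
  = 0.7726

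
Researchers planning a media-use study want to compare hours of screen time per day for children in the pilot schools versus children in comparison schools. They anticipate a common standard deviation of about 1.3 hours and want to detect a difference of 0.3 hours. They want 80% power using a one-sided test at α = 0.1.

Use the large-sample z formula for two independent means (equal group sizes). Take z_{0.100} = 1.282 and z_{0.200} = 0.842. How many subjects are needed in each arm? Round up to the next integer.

n = 170 per group

n = (z_α + z_β)² · (σ₁² + σ₂²) / δ²
  = (1.282 + 0.842)² · (2·1.3² = 3.38) / 0.3²
  = 4.5114 · 3.38 / 0.09
  = 169.43
Round up → n = 170 per group.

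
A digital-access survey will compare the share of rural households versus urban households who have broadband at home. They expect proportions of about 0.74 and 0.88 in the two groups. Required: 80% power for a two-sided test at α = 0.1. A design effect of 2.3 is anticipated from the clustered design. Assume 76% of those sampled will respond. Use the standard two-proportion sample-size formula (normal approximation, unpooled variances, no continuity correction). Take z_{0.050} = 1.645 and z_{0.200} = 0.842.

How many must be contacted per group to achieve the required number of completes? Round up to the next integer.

n = (z_{α/2} + z_β)² · [p₁(1−p₁) + p₂(1−p₂)] / (p₁ − p₂)²
  = (1.645 + 0.842)² · (0.74·0.26 + 0.88·0.12) / (-0.14)²
  = (2.487)² · (0.1924 + 0.1056) / 0.0196
  = 6.1852 · 0.2980 / 0.0196
  = 94.04
Design effect: 2.3 × 94.04 = 216.29.
Adjust for 76% response: 216.29 / 0.76 = 284.59.
Round up → n = 285 per group.

n = 285 per group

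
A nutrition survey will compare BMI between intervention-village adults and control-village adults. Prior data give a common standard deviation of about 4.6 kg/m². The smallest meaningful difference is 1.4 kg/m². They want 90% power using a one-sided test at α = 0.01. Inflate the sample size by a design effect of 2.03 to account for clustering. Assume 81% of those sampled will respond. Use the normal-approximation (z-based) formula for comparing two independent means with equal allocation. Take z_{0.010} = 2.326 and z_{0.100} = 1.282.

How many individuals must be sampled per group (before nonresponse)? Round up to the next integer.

n = (z_α + z_β)² · (σ₁² + σ₂²) / δ²
  = (2.326 + 1.282)² · (2·4.6² = 42.32) / 1.4²
  = 13.0177 · 42.32 / 1.96
  = 281.08
Design effect: 2.03 × 281.08 = 570.58.
Adjust for 81% response: 570.58 / 0.81 = 704.42.
Round up → n = 705 per group.

n = 705 per group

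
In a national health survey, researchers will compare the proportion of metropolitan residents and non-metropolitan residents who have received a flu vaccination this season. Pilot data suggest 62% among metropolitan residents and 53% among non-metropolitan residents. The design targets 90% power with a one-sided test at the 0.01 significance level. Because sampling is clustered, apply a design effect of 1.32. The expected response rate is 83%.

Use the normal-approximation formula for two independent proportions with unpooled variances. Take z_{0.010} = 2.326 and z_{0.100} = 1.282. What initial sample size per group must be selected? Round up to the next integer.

n = 1239 per group

n = (z_α + z_β)² · [p₁(1−p₁) + p₂(1−p₂)] / (p₁ − p₂)²
  = (2.326 + 1.282)² · (0.62·0.38 + 0.53·0.47) / (0.09)²
  = (3.608)² · (0.2356 + 0.2491) / 0.0081
  = 13.0177 · 0.4847 / 0.0081
  = 778.97
Design effect: 1.32 × 778.97 = 1028.24.
Adjust for 83% response: 1028.24 / 0.83 = 1238.84.
Round up → n = 1239 per group.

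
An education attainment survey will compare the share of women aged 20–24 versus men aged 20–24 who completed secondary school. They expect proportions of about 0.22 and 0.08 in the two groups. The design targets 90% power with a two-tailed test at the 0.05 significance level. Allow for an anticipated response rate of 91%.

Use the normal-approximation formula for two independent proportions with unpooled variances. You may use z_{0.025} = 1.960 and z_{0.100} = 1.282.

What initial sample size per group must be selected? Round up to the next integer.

n = (z_{α/2} + z_β)² · [p₁(1−p₁) + p₂(1−p₂)] / (p₁ − p₂)²
  = (1.960 + 1.282)² · (0.22·0.78 + 0.08·0.92) / (0.14)²
  = (3.242)² · (0.1716 + 0.0736) / 0.0196
  = 10.5106 · 0.2452 / 0.0196
  = 131.49
Adjust for 91% response: 131.49 / 0.91 = 144.49.
Round up → n = 145 per group.

n = 145 per group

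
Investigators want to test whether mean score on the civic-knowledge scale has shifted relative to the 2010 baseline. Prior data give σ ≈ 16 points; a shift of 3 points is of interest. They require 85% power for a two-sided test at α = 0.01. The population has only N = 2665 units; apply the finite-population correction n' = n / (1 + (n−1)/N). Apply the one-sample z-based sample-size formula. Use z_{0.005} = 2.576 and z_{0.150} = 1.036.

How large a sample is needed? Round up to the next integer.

n = 326

n = (z_{α/2} + z_β)² · σ² / δ²
  = (2.576 + 1.036)² · 16² / 3²
  = 13.0465 · 256 / 9
  = 371.10
Finite-population correction (N = 2665): 371.10 / (1 + (371.10 − 1)/2665) = 325.85.
Round up → n = 326.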